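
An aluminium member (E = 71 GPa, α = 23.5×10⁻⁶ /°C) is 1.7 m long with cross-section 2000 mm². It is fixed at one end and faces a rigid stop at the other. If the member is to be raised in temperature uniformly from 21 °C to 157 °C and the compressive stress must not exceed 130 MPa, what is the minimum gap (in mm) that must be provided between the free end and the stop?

With no wall the member would lengthen by αΔT L = 23.5×10⁻⁶ × 136 × 1700 = 5.433 mm.
At the allowable stress the elastic shortening the wall may impose is σL/E = 130 × 1700 / (71×10³) = 3.113 mm.
The gap must absorb the remainder: g_min = 5.433 − 3.113 = 2.321 mm.

g ≈ 2.32 mm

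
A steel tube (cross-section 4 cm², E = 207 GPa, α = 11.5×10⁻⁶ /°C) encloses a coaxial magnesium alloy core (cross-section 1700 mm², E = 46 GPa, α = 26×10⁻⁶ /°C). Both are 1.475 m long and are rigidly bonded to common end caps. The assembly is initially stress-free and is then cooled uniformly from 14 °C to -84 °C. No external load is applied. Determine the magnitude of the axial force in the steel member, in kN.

P ≈ 57.1 kN (compressive in the steel)

The magnesium alloy has the larger α, so on cooling it would change length more than the steel if both were free. The rigid plates force a common final length, so the magnesium alloy is put into tension and the steel into compression, with equal and opposite forces P (no external load).
Compatibility of the two members (thermal + elastic change equal): (α₁ − α₂)ΔT = P·[1/(A₁E₁) + 1/(A₂E₂)].
|α₁ − α₂|·ΔT = 14.5×10⁻⁶ × 98 = 0.001421.
1/(A₁E₁) + 1/(A₂E₂) = 1/(400×207×10³) + 1/(1700×46×10³) = 2.487×10⁻⁸ N⁻¹.
So P = 0.001421 / 2.487×10⁻⁸ = 57.15 kN.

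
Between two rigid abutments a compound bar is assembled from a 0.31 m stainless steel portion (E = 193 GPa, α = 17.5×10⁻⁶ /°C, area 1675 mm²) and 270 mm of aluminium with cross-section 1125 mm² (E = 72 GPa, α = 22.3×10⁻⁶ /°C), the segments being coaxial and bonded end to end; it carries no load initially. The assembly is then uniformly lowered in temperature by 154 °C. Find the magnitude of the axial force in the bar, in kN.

P ≈ 411 kN (tensile)

Free thermal contraction of the whole bar: Σ αᵢΔT Lᵢ = 17.5×10⁻⁶×154×310 + 22.3×10⁻⁶×154×270 = 1.763 mm.
Since the ends are fixed, an axial force P builds up, equal in every segment, with P · Σ Lᵢ/(AᵢEᵢ) = δ_free.
Σ Lᵢ/(AᵢEᵢ) = 310/(1675×193×10³) + 270/(1125×72×10³) = 4.292×10⁻⁶ mm/N.
So P = 1.763 / 4.292×10⁻⁶ = 410.7 kN, tensile.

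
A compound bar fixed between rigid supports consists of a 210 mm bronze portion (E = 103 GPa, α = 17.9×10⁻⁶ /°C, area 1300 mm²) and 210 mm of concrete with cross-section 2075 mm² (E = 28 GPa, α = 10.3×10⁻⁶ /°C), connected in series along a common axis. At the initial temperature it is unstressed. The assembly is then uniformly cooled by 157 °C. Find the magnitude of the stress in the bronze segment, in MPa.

With the walls removed the bar would change length by δ_free = Σ αᵢΔT Lᵢ = 17.9×10⁻⁶×157×210 + 10.3×10⁻⁶×157×210 = 0.9298 mm.
The walls prevent any net length change, so an axial force P (same in every segment) develops. Compatibility: P · Σ Lᵢ/(AᵢEᵢ) = δ_free.
Σ Lᵢ/(AᵢEᵢ) = 210/(1300×103×10³) + 210/(2075×28×10³) = 5.183×10⁻⁶ mm/N.
Hence P = δ_free / Σ(L/AE) = 0.9298/5.183×10⁻⁶ = 179.4 kN (tensile).
σ_{bronze} = P / A = 179400 / 1300 = 138 MPa.

σ ≈ 138 MPa (tensile)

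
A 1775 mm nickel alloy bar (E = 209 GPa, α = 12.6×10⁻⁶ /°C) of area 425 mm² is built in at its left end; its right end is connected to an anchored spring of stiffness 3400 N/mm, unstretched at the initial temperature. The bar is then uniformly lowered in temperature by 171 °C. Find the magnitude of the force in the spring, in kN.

P ≈ 12.2 kN

The unrestrained thermal change is αΔT L = 12.6×10⁻⁶ × 171 × 1775 = 3.824 mm.
Let P be the tensile force in the spring. The bar extends elastically by PL/(AE) and the spring stretches by P/k; together these equal δ_free.
So P = δ_free / [L/(AE) + 1/k] = 3.824 / [ 1775/(425×209×10³) + 1/(3400) ].
P = 3.824 / 0.0003141 = 12180 N.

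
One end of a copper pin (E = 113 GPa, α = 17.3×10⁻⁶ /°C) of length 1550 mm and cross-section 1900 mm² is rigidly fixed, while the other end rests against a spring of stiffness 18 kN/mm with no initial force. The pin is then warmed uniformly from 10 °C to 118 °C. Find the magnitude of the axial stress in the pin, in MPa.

σ ≈ 24.3 MPa (compressive)

If the spring were absent the pin would lengthen by αΔT L = 17.3×10⁻⁶ × 108 × 1550 = 2.896 mm.
Let P be the compressive force at the spring. The pin shortens elastically by PL/(AE) and the spring compresses by P/k; together these equal δ_free.
P [ L/(AE) + 1/k ] = δ_free → P [ 1550/(1900×113×10³) + 1/(18×10³) ] = 2.896.
P = 2.896 / 6.277×10⁻⁵ = 46130 N.
σ = P/A = 46130/1900 = 24.28 MPa.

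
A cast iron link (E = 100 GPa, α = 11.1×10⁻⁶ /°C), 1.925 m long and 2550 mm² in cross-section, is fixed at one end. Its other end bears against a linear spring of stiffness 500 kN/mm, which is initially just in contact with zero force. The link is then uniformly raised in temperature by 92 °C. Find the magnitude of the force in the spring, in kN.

The unrestrained thermal change is αΔT L = 11.1×10⁻⁶ × 92 × 1925 = 1.966 mm.
With a force P in the spring, the elastic change of the link is PL/(AE) and that of the spring is P/k; compatibility requires their sum to equal δ_free.
P [ L/(AE) + 1/k ] = δ_free → P [ 1925/(2550×100×10³) + 1/(500×10³) ] = 1.966.
P = 1.966 / 9.549×10⁻⁶ = 205900 N.

P ≈ 206 kN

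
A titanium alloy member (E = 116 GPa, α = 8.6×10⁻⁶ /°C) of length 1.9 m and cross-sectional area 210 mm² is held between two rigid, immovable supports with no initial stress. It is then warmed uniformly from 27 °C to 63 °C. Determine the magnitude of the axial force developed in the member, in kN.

Full restraint means ε = 0, so the stress is σ = EαΔT = 116×10³ × 8.6×10⁻⁶ × 36 = 35.91 MPa.
Axial force P = σA = 35.91 × 210 = 7542 N = 7.542 kN, compressive.

P ≈ 7.54 kN (compressive)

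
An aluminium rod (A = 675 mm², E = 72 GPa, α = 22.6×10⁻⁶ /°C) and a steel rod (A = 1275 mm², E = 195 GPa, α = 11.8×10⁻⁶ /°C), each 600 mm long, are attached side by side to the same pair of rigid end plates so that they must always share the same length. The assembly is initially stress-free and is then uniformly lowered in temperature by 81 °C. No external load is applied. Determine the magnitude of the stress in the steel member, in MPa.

σ ≈ 27.9 MPa (compressive)

The aluminium has the larger α, so on cooling it would change length more than the steel if both were free. The rigid plates force a common final length, so the aluminium is put into tension and the steel into compression, with equal and opposite forces P (no external load).
Compatibility of the two members (thermal + elastic change equal): (α₁ − α₂)ΔT = P·[1/(A₁E₁) + 1/(A₂E₂)].
|α₁ − α₂|·ΔT = 10.8×10⁻⁶ × 81 = 0.0008748.
1/(A₁E₁) + 1/(A₂E₂) = 1/(675×72×10³) + 1/(1275×195×10³) = 2.46×10⁻⁸ N⁻¹.
So P = 0.0008748 / 2.46×10⁻⁸ = 35.56 kN.
σ_{steel} = P/A₂ = 35560/1275 = 27.89 MPa, compressive.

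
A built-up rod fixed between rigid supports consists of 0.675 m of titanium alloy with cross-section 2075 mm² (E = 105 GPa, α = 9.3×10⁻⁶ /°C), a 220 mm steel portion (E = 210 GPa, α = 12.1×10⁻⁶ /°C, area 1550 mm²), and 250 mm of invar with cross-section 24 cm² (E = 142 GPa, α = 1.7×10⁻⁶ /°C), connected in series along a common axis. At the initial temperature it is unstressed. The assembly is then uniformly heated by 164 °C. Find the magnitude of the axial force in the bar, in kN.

With the walls removed the bar would change length by δ_free = Σ αᵢΔT Lᵢ = 9.3×10⁻⁶×164×675 + 12.1×10⁻⁶×164×220 + 1.7×10⁻⁶×164×250 = 1.536 mm.
The rigid supports impose zero overall length change; the single axial force P common to all segments must satisfy P Σ Lᵢ/(AᵢEᵢ) = δ_free.
Σ Lᵢ/(AᵢEᵢ) = 675/(2075×105×10³) + 220/(1550×210×10³) + 250/(2400×142×10³) = 4.508×10⁻⁶ mm/N.
P = 1.536 / 4.508×10⁻⁶ = 340700 N = 340.7 kN, compressive.

P ≈ 341 kN (compressive)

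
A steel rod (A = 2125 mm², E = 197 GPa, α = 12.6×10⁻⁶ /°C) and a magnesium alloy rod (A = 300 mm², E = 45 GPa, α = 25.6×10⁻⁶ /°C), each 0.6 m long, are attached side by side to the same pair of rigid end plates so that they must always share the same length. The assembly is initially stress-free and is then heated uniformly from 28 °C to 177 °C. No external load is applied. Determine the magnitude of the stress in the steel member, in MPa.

σ ≈ 11.9 MPa (tensile)

The magnesium alloy has the larger α, so on heating it would change length more than the steel if both were free. The rigid plates force a common final length, so the magnesium alloy is put into compression and the steel into tension, with equal and opposite forces P (no external load).
Compatibility of the two members (thermal + elastic change equal): (α₁ − α₂)ΔT = P·[1/(A₁E₁) + 1/(A₂E₂)].
|α₁ − α₂|·ΔT = 13×10⁻⁶ × 149 = 0.001937.
1/(A₁E₁) + 1/(A₂E₂) = 1/(2125×197×10³) + 1/(300×45×10³) = 7.646×10⁻⁸ N⁻¹.
P = 0.001937 / 7.646×10⁻⁸ = 25330 N = 25.33 kN.
σ_{steel} = P/A₁ = 25330/2125 = 11.92 MPa, tensile.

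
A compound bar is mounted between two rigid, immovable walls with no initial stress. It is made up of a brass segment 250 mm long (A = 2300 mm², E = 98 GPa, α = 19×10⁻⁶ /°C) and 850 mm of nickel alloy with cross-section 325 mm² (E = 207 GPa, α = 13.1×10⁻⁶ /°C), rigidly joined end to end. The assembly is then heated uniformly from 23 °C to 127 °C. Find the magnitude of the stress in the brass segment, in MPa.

If the supports were absent, the total length change would be Σ αᵢΔT Lᵢ = 19×10⁻⁶×104×250 + 13.1×10⁻⁶×104×850 = 1.652 mm.
The rigid supports impose zero overall length change; the single axial force P common to all segments must satisfy P Σ Lᵢ/(AᵢEᵢ) = δ_free.
The series flexibility is Σ Lᵢ/(AᵢEᵢ) = 250/(2300×98×10³) + 850/(325×207×10³) = 1.374×10⁻⁵ mm/N.
P = 1.652 / 1.374×10⁻⁵ = 120200 N = 120.2 kN, compressive.
σ_{brass} = P / A = 120200 / 2300 = 52.26 MPa.

σ ≈ 52.3 MPa (compressive)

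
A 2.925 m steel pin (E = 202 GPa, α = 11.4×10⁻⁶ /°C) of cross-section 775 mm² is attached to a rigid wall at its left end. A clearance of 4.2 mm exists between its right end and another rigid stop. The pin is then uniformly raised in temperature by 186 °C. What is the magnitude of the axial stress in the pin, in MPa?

If the wall were absent the pin would grow by αΔT L = 11.4×10⁻⁶ × 186 × 2925 = 6.202 mm.
After closing the 4.2 mm clearance, 6.202 − 4.2 = 2.002 mm of expansion remains to be suppressed by the wall.
That suppressed elongation corresponds to σ = E·Δ/L = 202×10³ × 2.002/2925 = 138.3 MPa.

σ ≈ 138 MPa (compressive)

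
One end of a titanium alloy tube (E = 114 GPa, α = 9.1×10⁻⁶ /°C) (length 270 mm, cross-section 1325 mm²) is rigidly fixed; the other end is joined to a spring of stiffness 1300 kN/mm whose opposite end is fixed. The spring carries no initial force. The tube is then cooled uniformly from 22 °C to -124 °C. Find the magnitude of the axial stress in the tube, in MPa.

If the spring were absent the tube would shorten by αΔT L = 9.1×10⁻⁶ × 146 × 270 = 0.3587 mm.
With a force P in the spring, the elastic change of the tube is PL/(AE) and that of the spring is P/k; compatibility requires their sum to equal δ_free.
So P = δ_free / [L/(AE) + 1/k] = 0.3587 / [ 270/(1325×114×10³) + 1/(1300×10³) ].
P = 0.3587 / 2.557×10⁻⁶ = 140300 N.
σ = P/A = 140300/1325 = 105.9 MPa.

σ ≈ 106 MPa (tensile)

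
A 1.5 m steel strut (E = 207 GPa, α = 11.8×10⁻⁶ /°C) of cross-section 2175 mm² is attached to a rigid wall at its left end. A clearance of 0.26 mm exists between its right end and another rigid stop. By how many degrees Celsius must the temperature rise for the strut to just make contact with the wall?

Contact occurs when the free expansion equals the gap: αΔT L = 0.26 mm.
So ΔT = g/(αL) = 0.26/(11.8×10⁻⁶ × 1500) = 14.69 °C.

ΔT ≈ 14.7 °C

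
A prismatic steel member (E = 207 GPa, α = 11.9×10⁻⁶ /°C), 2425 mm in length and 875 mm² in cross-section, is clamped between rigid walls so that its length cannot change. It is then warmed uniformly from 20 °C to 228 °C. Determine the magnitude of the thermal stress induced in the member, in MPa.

σ ≈ 512 MPa (compressive)

The supports are rigid, so the total axial strain is zero. The restrained thermal strain is ε = αΔT = 11.9×10⁻⁶ × 208 = 2475.2×10⁻⁶.
σ = EαΔT = 207×10³ × 11.9×10⁻⁶ × 208 = 512.4 MPa (compressive; the member is trying to expand).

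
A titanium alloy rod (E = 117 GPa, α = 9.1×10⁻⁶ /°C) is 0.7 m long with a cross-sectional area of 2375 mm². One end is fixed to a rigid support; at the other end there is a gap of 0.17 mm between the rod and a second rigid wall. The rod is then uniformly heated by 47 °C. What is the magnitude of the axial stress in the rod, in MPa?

Unrestrained expansion: δ_free = αΔT L = 9.1×10⁻⁶ × 47 × 700 = 0.2994 mm.
This exceeds the 0.17 mm gap, so the wall pushes back. The portion of expansion that must be recovered elastically is δ_free − gap = 0.2994 − 0.17 = 0.1294 mm.
So σ = E(δ_free − g)/L = 117×10³ × 0.1294/700 = 21.63 MPa.

σ ≈ 21.6 MPa (compressive)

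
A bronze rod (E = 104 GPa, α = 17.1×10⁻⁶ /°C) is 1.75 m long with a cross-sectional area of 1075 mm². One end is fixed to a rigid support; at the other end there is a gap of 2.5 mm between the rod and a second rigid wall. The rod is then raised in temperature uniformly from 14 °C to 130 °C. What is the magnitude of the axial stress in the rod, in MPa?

σ ≈ 57.7 MPa (compressive)

Free thermal elongation = αΔT L = 17.1×10⁻⁶ × 116 × 1750 = 3.471 mm.
After closing the 2.5 mm clearance, 3.471 − 2.5 = 0.9713 mm of expansion remains to be suppressed by the wall.
That suppressed elongation corresponds to σ = E·Δ/L = 104×10³ × 0.9713/1750 = 57.72 MPa.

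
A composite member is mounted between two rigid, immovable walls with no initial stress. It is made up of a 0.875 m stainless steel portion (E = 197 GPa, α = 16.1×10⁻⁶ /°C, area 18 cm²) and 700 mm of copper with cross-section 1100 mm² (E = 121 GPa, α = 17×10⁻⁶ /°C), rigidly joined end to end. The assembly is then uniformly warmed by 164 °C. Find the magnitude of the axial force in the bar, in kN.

P ≈ 552 kN (compressive)

If the supports were absent, the total length change would be Σ αᵢΔT Lᵢ = 16.1×10⁻⁶×164×875 + 17×10⁻⁶×164×700 = 4.262 mm.
Since the ends are fixed, an axial force P builds up, equal in every segment, with P · Σ Lᵢ/(AᵢEᵢ) = δ_free.
The series flexibility is Σ Lᵢ/(AᵢEᵢ) = 875/(1800×197×10³) + 700/(1100×121×10³) = 7.727×10⁻⁶ mm/N.
Hence P = δ_free / Σ(L/AE) = 4.262/7.727×10⁻⁶ = 551.6 kN (compressive).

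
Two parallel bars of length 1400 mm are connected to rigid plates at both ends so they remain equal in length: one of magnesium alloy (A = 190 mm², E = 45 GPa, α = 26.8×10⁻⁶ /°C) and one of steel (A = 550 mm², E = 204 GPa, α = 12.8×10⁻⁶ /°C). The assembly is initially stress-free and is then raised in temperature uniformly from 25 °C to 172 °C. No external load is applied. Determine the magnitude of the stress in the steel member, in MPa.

Equilibrium of a rigid end plate with no external load gives equal and opposite internal forces ±P in the two members. Since α_{magnesium alloy} > α_{steel}, heating drives the magnesium alloy into compression and the steel into tension.
Compatibility of the two members (thermal + elastic change equal): (α₁ − α₂)ΔT = P·[1/(A₁E₁) + 1/(A₂E₂)].
|α₁ − α₂|·ΔT = 14×10⁻⁶ × 147 = 0.002058.
1/(A₁E₁) + 1/(A₂E₂) = 1/(190×45×10³) + 1/(550×204×10³) = 1.259×10⁻⁷ N⁻¹.
P = 0.002058 / 1.259×10⁻⁷ = 16350 N = 16.35 kN.
σ_{steel} = P/A₂ = 16350/550 = 29.73 MPa, tensile.

σ ≈ 29.7 MPa (tensile)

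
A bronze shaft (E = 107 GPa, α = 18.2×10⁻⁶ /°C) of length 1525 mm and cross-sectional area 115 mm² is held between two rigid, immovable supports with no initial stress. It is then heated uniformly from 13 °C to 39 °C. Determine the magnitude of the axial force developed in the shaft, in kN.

P ≈ 5.82 kN (compressive)

Full restraint means ε = 0, so the stress is σ = EαΔT = 107×10³ × 18.2×10⁻⁶ × 26 = 50.63 MPa.
Then P = σA = 50.63 × 115 mm² = 5.823 kN, compressive.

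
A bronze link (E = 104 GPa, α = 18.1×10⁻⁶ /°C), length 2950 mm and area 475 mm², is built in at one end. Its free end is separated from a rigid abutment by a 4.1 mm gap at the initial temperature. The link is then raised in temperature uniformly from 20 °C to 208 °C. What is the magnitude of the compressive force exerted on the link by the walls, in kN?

P ≈ 99.4 kN

Unrestrained expansion: δ_free = αΔT L = 18.1×10⁻⁶ × 188 × 2950 = 10.04 mm.
This exceeds the 4.1 mm gap, so the wall pushes back. The portion of expansion that must be recovered elastically is δ_free − gap = 10.04 − 4.1 = 5.938 mm.
Compatibility: PL/(AE) = 5.938 mm, so σ = P/A = E × (5.938/2950) = 209.3 MPa.
P = σA = 209.3 × 475 = 99.44 kN.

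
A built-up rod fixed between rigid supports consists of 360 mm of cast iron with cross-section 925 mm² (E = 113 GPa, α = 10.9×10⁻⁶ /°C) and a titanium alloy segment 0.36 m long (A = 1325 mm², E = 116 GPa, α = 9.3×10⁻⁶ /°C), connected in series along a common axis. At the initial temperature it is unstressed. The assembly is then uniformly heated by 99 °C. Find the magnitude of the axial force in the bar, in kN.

If the supports were absent, the total length change would be Σ αᵢΔT Lᵢ = 10.9×10⁻⁶×99×360 + 9.3×10⁻⁶×99×360 = 0.7199 mm.
The walls prevent any net length change, so an axial force P (same in every segment) develops. Compatibility: P · Σ Lᵢ/(AᵢEᵢ) = δ_free.
The series flexibility is Σ Lᵢ/(AᵢEᵢ) = 360/(925×113×10³) + 360/(1325×116×10³) = 5.786×10⁻⁶ mm/N.
Hence P = δ_free / Σ(L/AE) = 0.7199/5.786×10⁻⁶ = 124.4 kN (compressive).

P ≈ 124 kN (compressive)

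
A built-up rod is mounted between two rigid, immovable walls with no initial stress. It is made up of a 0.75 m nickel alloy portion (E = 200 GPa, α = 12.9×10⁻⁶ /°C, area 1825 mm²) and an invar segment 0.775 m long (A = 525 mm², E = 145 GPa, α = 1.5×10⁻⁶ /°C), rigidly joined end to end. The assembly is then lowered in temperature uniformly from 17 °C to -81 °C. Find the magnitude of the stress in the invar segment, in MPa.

σ ≈ 165 MPa (tensile)

Free thermal contraction of the whole bar: Σ αᵢΔT Lᵢ = 12.9×10⁻⁶×98×750 + 1.5×10⁻⁶×98×775 = 1.062 mm.
The walls prevent any net length change, so an axial force P (same in every segment) develops. Compatibility: P · Σ Lᵢ/(AᵢEᵢ) = δ_free.
The series flexibility is Σ Lᵢ/(AᵢEᵢ) = 750/(1825×200×10³) + 775/(525×145×10³) = 1.224×10⁻⁵ mm/N.
Hence P = δ_free / Σ(L/AE) = 1.062/1.224×10⁻⁵ = 86.8 kN (tensile).
σ_{invar} = P / A = 86800 / 525 = 165.3 MPa.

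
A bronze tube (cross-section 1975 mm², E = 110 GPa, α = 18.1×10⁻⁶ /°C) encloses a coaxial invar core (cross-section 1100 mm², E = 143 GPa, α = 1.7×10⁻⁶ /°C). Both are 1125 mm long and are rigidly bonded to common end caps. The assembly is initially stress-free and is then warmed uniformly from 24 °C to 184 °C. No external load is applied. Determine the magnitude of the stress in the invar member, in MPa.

σ ≈ 218 MPa (tensile)

Both members must finish at the same length. With the larger α, the bronze tends to over-expand; the plates restrain it, putting the bronze in compression and the invar in tension. With no external load the two internal forces are equal and opposite, magnitude P.
Setting the final lengths equal and cancelling L: (α₁ − α₂)ΔT = P/(A₁E₁) + P/(A₂E₂).
|α₁ − α₂|·ΔT = 16.4×10⁻⁶ × 160 = 0.002624.
1/(A₁E₁) + 1/(A₂E₂) = 1/(1975×110×10³) + 1/(1100×143×10³) = 1.096×10⁻⁸ N⁻¹.
So P = 0.002624 / 1.096×10⁻⁸ = 239.4 kN.
σ_{invar} = P/A₂ = 239400/1100 = 217.6 MPa, tensile.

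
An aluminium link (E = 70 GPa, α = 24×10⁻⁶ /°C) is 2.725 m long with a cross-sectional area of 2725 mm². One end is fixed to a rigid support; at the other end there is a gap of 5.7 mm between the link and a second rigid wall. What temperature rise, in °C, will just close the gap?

ΔT ≈ 87.2 °C

The gap closes when αΔT L = 5.7 mm, since the link is still unstressed at that instant.
ΔT = 5.7 / (24×10⁻⁶ × 2725) = 87.16 °C.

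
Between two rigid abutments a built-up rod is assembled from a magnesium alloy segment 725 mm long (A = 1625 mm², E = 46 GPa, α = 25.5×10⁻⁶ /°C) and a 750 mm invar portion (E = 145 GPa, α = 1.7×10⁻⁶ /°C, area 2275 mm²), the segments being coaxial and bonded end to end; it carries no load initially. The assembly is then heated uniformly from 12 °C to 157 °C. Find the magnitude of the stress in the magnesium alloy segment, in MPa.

σ ≈ 147 MPa (compressive)

If the supports were absent, the total length change would be Σ αᵢΔT Lᵢ = 25.5×10⁻⁶×145×725 + 1.7×10⁻⁶×145×750 = 2.866 mm.
The rigid supports impose zero overall length change; the single axial force P common to all segments must satisfy P Σ Lᵢ/(AᵢEᵢ) = δ_free.
The series flexibility is Σ Lᵢ/(AᵢEᵢ) = 725/(1625×46×10³) + 750/(2275×145×10³) = 1.197×10⁻⁵ mm/N.
P = 2.866 / 1.197×10⁻⁵ = 239300 N = 239.3 kN, compressive.
σ_{magnesium alloy} = P / A = 239300 / 1625 = 147.3 MPa.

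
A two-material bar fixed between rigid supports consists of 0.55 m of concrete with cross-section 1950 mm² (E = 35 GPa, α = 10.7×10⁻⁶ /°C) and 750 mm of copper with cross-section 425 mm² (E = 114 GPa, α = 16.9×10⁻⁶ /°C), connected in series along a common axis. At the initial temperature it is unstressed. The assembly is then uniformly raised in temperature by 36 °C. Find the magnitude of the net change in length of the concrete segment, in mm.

With the walls removed the bar would change length by δ_free = Σ αᵢΔT Lᵢ = 10.7×10⁻⁶×36×550 + 16.9×10⁻⁶×36×750 = 0.6682 mm.
Since the ends are fixed, an axial force P builds up, equal in every segment, with P · Σ Lᵢ/(AᵢEᵢ) = δ_free.
The series flexibility is Σ Lᵢ/(AᵢEᵢ) = 550/(1950×35×10³) + 750/(425×114×10³) = 2.354×10⁻⁵ mm/N.
Hence P = δ_free / Σ(L/AE) = 0.6682/2.354×10⁻⁵ = 28.39 kN (compressive).
For the concrete segment, free thermal change = 10.7×10⁻⁶×36×550 = 0.2119 mm and elastic change from P = 28390×550/(1950×35×10³) = 0.2288 mm; these oppose, so the net change is 0.0169 mm (segment shortens).

|ΔL| ≈ 0.0169 mm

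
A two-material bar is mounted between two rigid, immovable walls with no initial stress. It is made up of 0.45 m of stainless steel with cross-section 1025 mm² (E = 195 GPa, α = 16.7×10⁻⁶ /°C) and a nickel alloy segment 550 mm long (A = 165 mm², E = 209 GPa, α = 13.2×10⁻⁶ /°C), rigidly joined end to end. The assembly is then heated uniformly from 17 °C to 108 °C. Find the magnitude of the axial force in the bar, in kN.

With the walls removed the bar would change length by δ_free = Σ αᵢΔT Lᵢ = 16.7×10⁻⁶×91×450 + 13.2×10⁻⁶×91×550 = 1.345 mm.
The walls prevent any net length change, so an axial force P (same in every segment) develops. Compatibility: P · Σ Lᵢ/(AᵢEᵢ) = δ_free.
The series flexibility is Σ Lᵢ/(AᵢEᵢ) = 450/(1025×195×10³) + 550/(165×209×10³) = 1.82×10⁻⁵ mm/N.
So P = 1.345 / 1.82×10⁻⁵ = 73.87 kN, compressive.

P ≈ 73.9 kN (compressive)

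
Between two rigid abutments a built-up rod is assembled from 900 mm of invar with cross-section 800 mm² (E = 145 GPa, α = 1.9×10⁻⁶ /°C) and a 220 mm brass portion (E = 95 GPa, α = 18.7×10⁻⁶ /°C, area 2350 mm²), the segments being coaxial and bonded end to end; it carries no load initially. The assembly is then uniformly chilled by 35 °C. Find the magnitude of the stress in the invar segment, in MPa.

With the walls removed the bar would change length by δ_free = Σ αᵢΔT Lᵢ = 1.9×10⁻⁶×35×900 + 18.7×10⁻⁶×35×220 = 0.2038 mm.
The walls prevent any net length change, so an axial force P (same in every segment) develops. Compatibility: P · Σ Lᵢ/(AᵢEᵢ) = δ_free.
The series flexibility is Σ Lᵢ/(AᵢEᵢ) = 900/(800×145×10³) + 220/(2350×95×10³) = 8.744×10⁻⁶ mm/N.
P = 0.2038 / 8.744×10⁻⁶ = 23310 N = 23.31 kN, tensile.
σ_{invar} = P / A = 23310 / 800 = 29.14 MPa.

σ ≈ 29.1 MPa (tensile)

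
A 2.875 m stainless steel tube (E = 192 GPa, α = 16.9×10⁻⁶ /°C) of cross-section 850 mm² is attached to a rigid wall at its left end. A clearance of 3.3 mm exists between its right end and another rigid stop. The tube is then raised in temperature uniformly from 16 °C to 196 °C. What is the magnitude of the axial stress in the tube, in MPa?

If the wall were absent the tube would grow by αΔT L = 16.9×10⁻⁶ × 180 × 2875 = 8.746 mm.
The gap closes (δ_free > 3.3 mm) and the wall then resists a further 8.746 − 3.3 = 5.446 mm of expansion.
So σ = E(δ_free − g)/L = 192×10³ × 5.446/2875 = 363.7 MPa.

σ ≈ 364 MPa (compressive)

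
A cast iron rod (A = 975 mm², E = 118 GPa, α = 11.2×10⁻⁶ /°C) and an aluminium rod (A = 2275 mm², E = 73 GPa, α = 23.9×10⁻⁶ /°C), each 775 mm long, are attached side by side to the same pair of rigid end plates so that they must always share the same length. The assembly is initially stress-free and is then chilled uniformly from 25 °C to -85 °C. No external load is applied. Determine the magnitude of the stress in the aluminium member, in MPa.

Equilibrium of a rigid end plate with no external load gives equal and opposite internal forces ±P in the two members. Since α_{aluminium} > α_{cast iron}, cooling drives the aluminium into tension and the cast iron into compression.
Equating the net (thermal + elastic) strains gives |α₁ − α₂|·ΔT = P·[1/(A₁E₁) + 1/(A₂E₂)].
|α₁ − α₂|·ΔT = 12.7×10⁻⁶ × 110 = 0.001397.
1/(A₁E₁) + 1/(A₂E₂) = 1/(975×118×10³) + 1/(2275×73×10³) = 1.471×10⁻⁸ N⁻¹.
So P = 0.001397 / 1.471×10⁻⁸ = 94.95 kN.
σ_{aluminium} = P/A₂ = 94950/2275 = 41.74 MPa, tensile.

σ ≈ 41.7 MPa (tensile)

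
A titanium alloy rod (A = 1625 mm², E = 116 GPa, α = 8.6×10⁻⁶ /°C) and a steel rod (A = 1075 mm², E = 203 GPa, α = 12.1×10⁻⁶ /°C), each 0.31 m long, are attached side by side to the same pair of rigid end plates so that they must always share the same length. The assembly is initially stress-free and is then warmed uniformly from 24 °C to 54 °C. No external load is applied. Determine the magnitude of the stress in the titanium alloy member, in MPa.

Equilibrium of a rigid end plate with no external load gives equal and opposite internal forces ±P in the two members. Since α_{steel} > α_{titanium alloy}, heating drives the steel into compression and the titanium alloy into tension.
Equating the net (thermal + elastic) strains gives |α₁ − α₂|·ΔT = P·[1/(A₁E₁) + 1/(A₂E₂)].
|α₁ − α₂|·ΔT = 3.5×10⁻⁶ × 30 = 0.000105.
1/(A₁E₁) + 1/(A₂E₂) = 1/(1625×116×10³) + 1/(1075×203×10³) = 9.887×10⁻⁹ N⁻¹.
P = 0.000105 / 9.887×10⁻⁹ = 10620 N = 10.62 kN.
σ_{titanium alloy} = P/A₁ = 10620/1625 = 6.535 MPa, tensile.

σ ≈ 6.54 MPa (tensile)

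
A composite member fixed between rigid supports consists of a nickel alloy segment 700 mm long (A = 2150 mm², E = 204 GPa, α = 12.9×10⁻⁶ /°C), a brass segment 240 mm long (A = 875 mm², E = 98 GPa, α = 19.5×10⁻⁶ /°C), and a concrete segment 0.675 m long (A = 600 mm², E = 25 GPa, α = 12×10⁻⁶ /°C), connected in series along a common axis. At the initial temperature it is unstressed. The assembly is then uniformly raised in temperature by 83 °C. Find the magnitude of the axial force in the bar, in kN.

P ≈ 36.6 kN (compressive)

Free thermal expansion of the whole bar: Σ αᵢΔT Lᵢ = 12.9×10⁻⁶×83×700 + 19.5×10⁻⁶×83×240 + 12×10⁻⁶×83×675 = 1.81 mm.
The walls prevent any net length change, so an axial force P (same in every segment) develops. Compatibility: P · Σ Lᵢ/(AᵢEᵢ) = δ_free.
Σ Lᵢ/(AᵢEᵢ) = 700/(2150×204×10³) + 240/(875×98×10³) + 675/(600×25×10³) = 4.939×10⁻⁵ mm/N.
Hence P = δ_free / Σ(L/AE) = 1.81/4.939×10⁻⁵ = 36.65 kN (compressive).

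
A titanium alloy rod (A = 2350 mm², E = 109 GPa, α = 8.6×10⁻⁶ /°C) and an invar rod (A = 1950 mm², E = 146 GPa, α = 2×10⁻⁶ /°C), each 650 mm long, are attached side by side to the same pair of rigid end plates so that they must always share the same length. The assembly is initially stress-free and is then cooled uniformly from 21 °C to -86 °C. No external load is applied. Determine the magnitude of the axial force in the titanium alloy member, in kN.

Equilibrium of a rigid end plate with no external load gives equal and opposite internal forces ±P in the two members. Since α_{titanium alloy} > α_{invar}, cooling drives the titanium alloy into tension and the invar into compression.
Compatibility of the two members (thermal + elastic change equal): (α₁ − α₂)ΔT = P·[1/(A₁E₁) + 1/(A₂E₂)].
|α₁ − α₂|·ΔT = 6.6×10⁻⁶ × 107 = 0.0007062.
1/(A₁E₁) + 1/(A₂E₂) = 1/(2350×109×10³) + 1/(1950×146×10³) = 7.416×10⁻⁹ N⁻¹.
So P = 0.0007062 / 7.416×10⁻⁹ = 95.22 kN.

P ≈ 95.2 kN (tensile in the titanium alloy)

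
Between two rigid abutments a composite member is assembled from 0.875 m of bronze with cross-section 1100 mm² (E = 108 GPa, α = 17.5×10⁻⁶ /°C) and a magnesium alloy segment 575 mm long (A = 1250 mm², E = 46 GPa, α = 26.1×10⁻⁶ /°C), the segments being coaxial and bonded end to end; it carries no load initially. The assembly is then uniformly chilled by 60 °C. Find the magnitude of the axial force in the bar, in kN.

If the supports were absent, the total length change would be Σ αᵢΔT Lᵢ = 17.5×10⁻⁶×60×875 + 26.1×10⁻⁶×60×575 = 1.819 mm.
The walls prevent any net length change, so an axial force P (same in every segment) develops. Compatibility: P · Σ Lᵢ/(AᵢEᵢ) = δ_free.
Σ Lᵢ/(AᵢEᵢ) = 875/(1100×108×10³) + 575/(1250×46×10³) = 1.737×10⁻⁵ mm/N.
P = 1.819 / 1.737×10⁻⁵ = 104800 N = 104.8 kN, tensile.

P ≈ 105 kN (tensile)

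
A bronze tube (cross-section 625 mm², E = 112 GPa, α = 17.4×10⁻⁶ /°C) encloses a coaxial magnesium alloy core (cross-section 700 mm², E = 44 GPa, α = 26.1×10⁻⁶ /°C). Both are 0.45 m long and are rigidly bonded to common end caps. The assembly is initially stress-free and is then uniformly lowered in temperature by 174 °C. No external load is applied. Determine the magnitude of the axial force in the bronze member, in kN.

The magnesium alloy has the larger α, so on cooling it would change length more than the bronze if both were free. The rigid plates force a common final length, so the magnesium alloy is put into tension and the bronze into compression, with equal and opposite forces P (no external load).
Compatibility of the two members (thermal + elastic change equal): (α₁ − α₂)ΔT = P·[1/(A₁E₁) + 1/(A₂E₂)].
|α₁ − α₂|·ΔT = 8.7×10⁻⁶ × 174 = 0.001514.
1/(A₁E₁) + 1/(A₂E₂) = 1/(625×112×10³) + 1/(700×44×10³) = 4.675×10⁻⁸ N⁻¹.
P = 0.001514 / 4.675×10⁻⁸ = 32380 N = 32.38 kN.

P ≈ 32.4 kN (compressive in the bronze)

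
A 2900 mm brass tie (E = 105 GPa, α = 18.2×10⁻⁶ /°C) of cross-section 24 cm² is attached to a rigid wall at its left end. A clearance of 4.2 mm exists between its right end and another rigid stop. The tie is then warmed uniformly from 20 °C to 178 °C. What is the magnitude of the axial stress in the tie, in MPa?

Unrestrained expansion: δ_free = αΔT L = 18.2×10⁻⁶ × 158 × 2900 = 8.339 mm.
This exceeds the 4.2 mm gap, so the wall pushes back. The portion of expansion that must be recovered elastically is δ_free − gap = 8.339 − 4.2 = 4.139 mm.
So σ = E(δ_free − g)/L = 105×10³ × 4.139/2900 = 149.9 MPa.

σ ≈ 150 MPa (compressive)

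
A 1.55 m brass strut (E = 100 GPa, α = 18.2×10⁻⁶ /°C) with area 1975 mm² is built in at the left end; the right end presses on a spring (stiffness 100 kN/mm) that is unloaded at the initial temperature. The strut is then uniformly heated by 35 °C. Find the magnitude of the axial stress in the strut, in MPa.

The unrestrained thermal change is αΔT L = 18.2×10⁻⁶ × 35 × 1550 = 0.9873 mm.
Let P be the compressive force at the spring. The strut shortens elastically by PL/(AE) and the spring compresses by P/k; together these equal δ_free.
P [ L/(AE) + 1/k ] = δ_free → P [ 1550/(1975×100×10³) + 1/(100×10³) ] = 0.9873.
P = 0.9873 / 1.785×10⁻⁵ = 55320 N.
σ = P/A = 55320/1975 = 28.01 MPa.

σ ≈ 28 MPa (compressive)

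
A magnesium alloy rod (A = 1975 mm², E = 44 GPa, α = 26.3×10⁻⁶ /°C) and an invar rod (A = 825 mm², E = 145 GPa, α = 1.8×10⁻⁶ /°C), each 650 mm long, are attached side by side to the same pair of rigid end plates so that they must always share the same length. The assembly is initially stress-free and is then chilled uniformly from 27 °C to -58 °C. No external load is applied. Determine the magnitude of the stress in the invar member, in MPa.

σ ≈ 127 MPa (compressive)

Equilibrium of a rigid end plate with no external load gives equal and opposite internal forces ±P in the two members. Since α_{magnesium alloy} > α_{invar}, cooling drives the magnesium alloy into tension and the invar into compression.
Compatibility of the two members (thermal + elastic change equal): (α₁ − α₂)ΔT = P·[1/(A₁E₁) + 1/(A₂E₂)].
|α₁ − α₂|·ΔT = 24.5×10⁻⁶ × 85 = 0.002083.
1/(A₁E₁) + 1/(A₂E₂) = 1/(1975×44×10³) + 1/(825×145×10³) = 1.987×10⁻⁸ N⁻¹.
P = 0.002083 / 1.987×10⁻⁸ = 104800 N = 104.8 kN.
σ_{invar} = P/A₂ = 104800/825 = 127.1 MPa, compressive.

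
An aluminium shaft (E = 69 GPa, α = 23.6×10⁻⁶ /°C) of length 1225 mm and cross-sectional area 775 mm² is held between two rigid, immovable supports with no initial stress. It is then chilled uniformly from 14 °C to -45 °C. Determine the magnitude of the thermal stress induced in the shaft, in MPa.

Because both ends are immovable the net strain is zero, and the suppressed thermal strain is αΔT = 23.6×10⁻⁶ × 59 = 1392.4×10⁻⁶.
Hence σ = E·αΔT = 69×10³ × 1392.4×10⁻⁶ = 96.08 MPa, tensile.

σ ≈ 96.1 MPa (tensile)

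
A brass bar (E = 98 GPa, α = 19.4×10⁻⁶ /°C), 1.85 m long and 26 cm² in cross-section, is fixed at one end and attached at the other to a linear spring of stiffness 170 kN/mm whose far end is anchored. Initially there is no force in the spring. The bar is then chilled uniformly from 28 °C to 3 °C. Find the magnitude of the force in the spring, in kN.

P ≈ 68.3 kN

The unrestrained thermal change is αΔT L = 19.4×10⁻⁶ × 25 × 1850 = 0.8972 mm.
Let P be the tensile force in the spring. The bar extends elastically by PL/(AE) and the spring stretches by P/k; together these equal δ_free.
So P = δ_free / [L/(AE) + 1/k] = 0.8972 / [ 1850/(2600×98×10³) + 1/(170×10³) ].
P = 0.8972 / 1.314×10⁻⁵ = 68270 N.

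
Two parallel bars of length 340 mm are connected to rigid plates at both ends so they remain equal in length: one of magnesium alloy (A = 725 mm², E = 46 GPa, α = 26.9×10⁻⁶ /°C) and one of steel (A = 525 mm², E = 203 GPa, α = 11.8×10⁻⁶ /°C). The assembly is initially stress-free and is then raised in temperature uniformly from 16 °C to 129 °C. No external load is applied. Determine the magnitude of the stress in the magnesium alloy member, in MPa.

σ ≈ 59.8 MPa (compressive)

The magnesium alloy has the larger α, so on heating it would change length more than the steel if both were free. The rigid plates force a common final length, so the magnesium alloy is put into compression and the steel into tension, with equal and opposite forces P (no external load).
Setting the final lengths equal and cancelling L: (α₁ − α₂)ΔT = P/(A₁E₁) + P/(A₂E₂).
|α₁ − α₂|·ΔT = 15.1×10⁻⁶ × 113 = 0.001706.
1/(A₁E₁) + 1/(A₂E₂) = 1/(725×46×10³) + 1/(525×203×10³) = 3.937×10⁻⁸ N⁻¹.
P = 0.001706 / 3.937×10⁻⁸ = 43340 N = 43.34 kN.
σ_{magnesium alloy} = P/A₁ = 43340/725 = 59.78 MPa, compressive.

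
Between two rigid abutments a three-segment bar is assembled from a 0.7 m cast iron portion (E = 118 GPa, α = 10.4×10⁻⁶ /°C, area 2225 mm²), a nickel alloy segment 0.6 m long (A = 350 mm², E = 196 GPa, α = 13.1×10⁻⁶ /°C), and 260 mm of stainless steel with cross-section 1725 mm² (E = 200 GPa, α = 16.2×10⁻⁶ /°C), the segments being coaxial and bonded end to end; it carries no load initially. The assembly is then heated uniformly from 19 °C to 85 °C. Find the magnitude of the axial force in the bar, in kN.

Free thermal expansion of the whole bar: Σ αᵢΔT Lᵢ = 10.4×10⁻⁶×66×700 + 13.1×10⁻⁶×66×600 + 16.2×10⁻⁶×66×260 = 1.277 mm.
Since the ends are fixed, an axial force P builds up, equal in every segment, with P · Σ Lᵢ/(AᵢEᵢ) = δ_free.
The series flexibility is Σ Lᵢ/(AᵢEᵢ) = 700/(2225×118×10³) + 600/(350×196×10³) + 260/(1725×200×10³) = 1.217×10⁻⁵ mm/N.
P = 1.277 / 1.217×10⁻⁵ = 105000 N = 105 kN, compressive.

P ≈ 105 kN (compressive)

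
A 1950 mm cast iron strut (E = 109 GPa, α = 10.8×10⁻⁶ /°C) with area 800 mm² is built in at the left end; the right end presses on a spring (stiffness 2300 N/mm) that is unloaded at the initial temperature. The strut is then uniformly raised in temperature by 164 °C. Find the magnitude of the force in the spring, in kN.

P ≈ 7.56 kN

The unrestrained thermal change is αΔT L = 10.8×10⁻⁶ × 164 × 1950 = 3.454 mm.
Let P be the compressive force at the spring. The strut shortens elastically by PL/(AE) and the spring compresses by P/k; together these equal δ_free.
So P = δ_free / [L/(AE) + 1/k] = 3.454 / [ 1950/(800×109×10³) + 1/(2300) ].
P = 3.454 / 0.0004571 = 7555 N.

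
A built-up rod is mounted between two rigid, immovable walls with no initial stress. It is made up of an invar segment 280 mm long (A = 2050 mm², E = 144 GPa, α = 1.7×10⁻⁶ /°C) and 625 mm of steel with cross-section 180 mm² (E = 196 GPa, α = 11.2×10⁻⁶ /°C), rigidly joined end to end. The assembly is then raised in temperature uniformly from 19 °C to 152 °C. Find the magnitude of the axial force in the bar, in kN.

If the supports were absent, the total length change would be Σ αᵢΔT Lᵢ = 1.7×10⁻⁶×133×280 + 11.2×10⁻⁶×133×625 = 0.9943 mm.
Since the ends are fixed, an axial force P builds up, equal in every segment, with P · Σ Lᵢ/(AᵢEᵢ) = δ_free.
The series flexibility is Σ Lᵢ/(AᵢEᵢ) = 280/(2050×144×10³) + 625/(180×196×10³) = 1.866×10⁻⁵ mm/N.
Hence P = δ_free / Σ(L/AE) = 0.9943/1.866×10⁻⁵ = 53.27 kN (compressive).

P ≈ 53.3 kN (compressive)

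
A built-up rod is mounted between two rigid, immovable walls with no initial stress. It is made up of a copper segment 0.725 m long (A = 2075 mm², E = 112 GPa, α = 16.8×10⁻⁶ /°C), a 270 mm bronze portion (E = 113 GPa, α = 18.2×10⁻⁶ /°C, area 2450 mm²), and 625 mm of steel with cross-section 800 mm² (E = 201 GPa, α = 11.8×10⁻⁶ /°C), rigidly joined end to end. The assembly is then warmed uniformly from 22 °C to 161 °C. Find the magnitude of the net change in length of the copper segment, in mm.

|ΔL| ≈ 0.364 mm

If the supports were absent, the total length change would be Σ αᵢΔT Lᵢ = 16.8×10⁻⁶×139×725 + 18.2×10⁻⁶×139×270 + 11.8×10⁻⁶×139×625 = 3.401 mm.
Since the ends are fixed, an axial force P builds up, equal in every segment, with P · Σ Lᵢ/(AᵢEᵢ) = δ_free.
The series flexibility is Σ Lᵢ/(AᵢEᵢ) = 725/(2075×112×10³) + 270/(2450×113×10³) + 625/(800×201×10³) = 7.982×10⁻⁶ mm/N.
Hence P = δ_free / Σ(L/AE) = 3.401/7.982×10⁻⁶ = 426.1 kN (compressive).
For the copper segment, free thermal change = 16.8×10⁻⁶×139×725 = 1.693 mm and elastic change from P = 426100×725/(2075×112×10³) = 1.329 mm; these oppose, so the net change is 0.364 mm (segment lengthens).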